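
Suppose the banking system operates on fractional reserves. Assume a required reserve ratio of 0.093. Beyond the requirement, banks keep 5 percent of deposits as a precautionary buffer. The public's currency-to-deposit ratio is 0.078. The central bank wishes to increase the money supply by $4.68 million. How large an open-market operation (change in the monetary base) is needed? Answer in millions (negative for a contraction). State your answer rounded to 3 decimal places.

The money multiplier is m = (1 + c) / (rr + e + c) = (1 + 0.078) / (0.093 + 0.05 + 0.078) ≈ 4.87783.
ΔMB = ΔM / m = (+4.68) / 4.87783 ≈ 0.9594 million.

$0.959 million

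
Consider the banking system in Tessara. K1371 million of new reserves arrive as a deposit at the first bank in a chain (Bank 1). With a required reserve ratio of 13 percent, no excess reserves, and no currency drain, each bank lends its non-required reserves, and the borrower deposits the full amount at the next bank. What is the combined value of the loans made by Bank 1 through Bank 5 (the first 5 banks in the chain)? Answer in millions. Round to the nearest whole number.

K4602 million

Bank i lends (1 − rr)^i of the original deposit: Bank 1 lends 1371·0.8700 = 1192.7700, Bank 2 lends 1371·0.8700² = 1037.7099, and so on.
Summing a geometric series: total = 1371·[0.8700·(1 − 0.8700^5) / (1 − 0.8700)] ≈ 4602.0652 million.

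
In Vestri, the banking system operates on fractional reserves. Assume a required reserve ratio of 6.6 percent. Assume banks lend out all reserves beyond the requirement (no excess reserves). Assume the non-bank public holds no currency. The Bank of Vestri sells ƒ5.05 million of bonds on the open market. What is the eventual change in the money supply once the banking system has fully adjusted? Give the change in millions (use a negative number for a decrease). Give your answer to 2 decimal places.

-76.52 million

The simple money multiplier is m = 1/rr = 1/0.066 ≈ 15.1515.
An open-market sale reduces the monetary base by 5.05 million, so ΔM = m × ΔMB = 15.1515 × (−5.05) ≈ -76.5151 million.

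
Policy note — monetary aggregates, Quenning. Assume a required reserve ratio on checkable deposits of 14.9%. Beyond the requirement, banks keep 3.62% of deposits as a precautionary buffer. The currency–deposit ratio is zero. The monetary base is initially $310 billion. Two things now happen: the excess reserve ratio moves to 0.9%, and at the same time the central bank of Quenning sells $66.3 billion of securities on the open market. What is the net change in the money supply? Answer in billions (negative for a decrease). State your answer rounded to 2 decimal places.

-131.46 billion

Before: m₁ = 1 / (0.149 + 0.0362) ≈ 5.399568, MB₁ = 310, so M₁ = 5.399568 × 310 ≈ 1673.8661 billion.
After: m₂ = 1 / (0.149 + 0.009) ≈ 6.329114, MB₂ = 310 − 66.3 = 243.7, so M₂ = 6.329114 × 243.7 ≈ 1542.4051 billion.
ΔM = M₂ − M₁ = 1542.4051 − 1673.8661 = -131.461 billion.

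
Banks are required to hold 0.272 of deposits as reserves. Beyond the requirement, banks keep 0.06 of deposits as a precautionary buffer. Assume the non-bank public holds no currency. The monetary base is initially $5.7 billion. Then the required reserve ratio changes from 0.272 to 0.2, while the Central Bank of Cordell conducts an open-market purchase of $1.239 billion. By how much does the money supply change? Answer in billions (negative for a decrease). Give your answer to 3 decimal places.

$9.520 billion

Before: m₁ = 1 / (0.272 + 0.06) ≈ 3.01205, MB₁ = 5.7, so M₁ = 3.01205 × 5.7 ≈ 17.1687 billion.
After: m₂ = 1 / (0.2 + 0.06) ≈ 3.84615, MB₂ = 5.7 + 1.239 = 6.939, so M₂ = 3.84615 × 6.939 ≈ 26.6884 billion.
ΔM = M₂ − M₁ = 26.6884 − 17.1687 = 9.5197 billion.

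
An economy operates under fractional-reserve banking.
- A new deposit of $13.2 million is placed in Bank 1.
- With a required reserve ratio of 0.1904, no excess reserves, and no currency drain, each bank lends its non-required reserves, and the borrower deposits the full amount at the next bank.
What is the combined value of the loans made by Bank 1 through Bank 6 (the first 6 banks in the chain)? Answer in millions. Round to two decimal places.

$40.32 million

Bank i lends (1 − rr)^i of the original deposit: Bank 1 lends 13.2·0.8096 ≈ 10.6867, Bank 2 lends 13.2·0.8096² ≈ 8.6520, and so on.
Summing a geometric series: total = 13.2·[0.8096·(1 − 0.8096^6) / (1 − 0.8096)] ≈ 40.3225 million.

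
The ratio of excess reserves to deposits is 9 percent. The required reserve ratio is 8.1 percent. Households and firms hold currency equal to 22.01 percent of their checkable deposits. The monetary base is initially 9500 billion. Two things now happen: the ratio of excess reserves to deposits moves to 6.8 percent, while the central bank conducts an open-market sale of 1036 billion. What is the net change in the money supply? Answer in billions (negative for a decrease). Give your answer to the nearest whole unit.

-1658 billion

Before: m₁ = (1 + 0.2201) / (0.081 + 0.09 + 0.2201) ≈ 3.11966, MB₁ = 9500, so M₁ = 3.11966 × 9500 = 29636.77 billion.
After: m₂ = (1 + 0.2201) / (0.081 + 0.068 + 0.2201) ≈ 3.30561, MB₂ = 9500 − 1036 = 8464, so M₂ = 3.30561 × 8464 ≈ 27978.683 billion.
ΔM = M₂ − M₁ = 27978.683 − 29636.77 = -1658.087 billion.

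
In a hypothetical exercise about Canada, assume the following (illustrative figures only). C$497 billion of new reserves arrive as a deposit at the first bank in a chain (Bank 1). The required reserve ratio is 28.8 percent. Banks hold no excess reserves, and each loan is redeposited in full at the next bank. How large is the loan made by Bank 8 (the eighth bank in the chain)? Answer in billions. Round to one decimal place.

Each bank lends a fraction (1 − rr) = 0.7120 of the deposit it receives, so Bank 8 receives 497·0.7120^7 and lends 497·0.7120^8 ≈ 32.8244 billion.

C$32.8 billion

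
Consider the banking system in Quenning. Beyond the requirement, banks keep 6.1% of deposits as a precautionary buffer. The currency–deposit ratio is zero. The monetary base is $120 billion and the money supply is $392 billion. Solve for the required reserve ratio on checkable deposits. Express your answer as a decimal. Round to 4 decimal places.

Using m = M/MB = 392/120 ≈ 3.266667. Since m = (1 + c)/(c + rr + e), the denominator satisfies c + rr + e = (1 + c)/m = (1 + 0) / 3.266667 ≈ 0.306122.
With c = 0 and e = 0.061, the required reserve ratio on checkable deposits is 0.306122 − 0 − 0.061 = 0.245122.

0.2451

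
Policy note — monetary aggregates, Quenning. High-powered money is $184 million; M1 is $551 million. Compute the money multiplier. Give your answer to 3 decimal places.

2.995

The money multiplier is m = M / MB = 551 / 184 ≈ 2.99457.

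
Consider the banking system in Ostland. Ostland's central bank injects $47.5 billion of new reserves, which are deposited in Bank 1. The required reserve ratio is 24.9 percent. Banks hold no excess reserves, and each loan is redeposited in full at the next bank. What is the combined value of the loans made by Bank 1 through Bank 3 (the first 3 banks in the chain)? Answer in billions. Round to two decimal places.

$82.58 billion

Bank i lends (1 − rr)^i of the original deposit: Bank 1 lends 47.5·0.7510 = 35.6725, Bank 2 lends 47.5·0.7510² ≈ 26.7900, and so on.
Summing a geometric series: total = 47.5·[0.7510·(1 − 0.7510^3) / (1 − 0.7510)] ≈ 82.5819 billion.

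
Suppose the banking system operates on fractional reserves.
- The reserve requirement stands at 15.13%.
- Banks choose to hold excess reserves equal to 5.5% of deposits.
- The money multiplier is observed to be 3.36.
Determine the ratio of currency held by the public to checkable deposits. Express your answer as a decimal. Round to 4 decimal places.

0.1300

Using m = 3.36. From m = (1 + c)/(c + rr + e), rearranging gives 1 + c = m·(c + rr + e), so c·(1 − m) = m·(rr + e) − 1.
Hence c = [m·(rr + e) − 1]/(1 − m) = [3.36 × (0.1513 + 0.055) − 1] / (1 − 3.36) ≈ 0.130014.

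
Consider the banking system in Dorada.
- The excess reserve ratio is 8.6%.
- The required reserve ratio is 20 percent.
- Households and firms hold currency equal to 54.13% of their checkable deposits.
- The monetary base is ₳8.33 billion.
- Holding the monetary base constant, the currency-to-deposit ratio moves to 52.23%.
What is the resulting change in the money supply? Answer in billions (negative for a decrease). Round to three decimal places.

Initially m₁ = (1 + 0.5413) / (0.2 + 0.086 + 0.5413) ≈ 1.86305, so M₁ = 1.86305 × 8.33 ≈ 15.5192 billion.
After the change m₂ = (1 + 0.5223) / (0.2 + 0.086 + 0.5223) ≈ 1.88334, so M₂ = 1.88334 × 8.33 ≈ 15.6882 billion.
ΔM = M₂ − M₁ = 15.6882 − 15.5192 = 0.169 billion.

₳0.169 billion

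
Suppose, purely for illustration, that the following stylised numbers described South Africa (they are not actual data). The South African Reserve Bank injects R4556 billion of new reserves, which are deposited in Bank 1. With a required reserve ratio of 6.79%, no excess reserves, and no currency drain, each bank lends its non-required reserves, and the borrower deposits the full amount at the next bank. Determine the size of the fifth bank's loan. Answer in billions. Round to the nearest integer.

Each bank lends a fraction (1 − rr) = 0.9321 of the deposit it receives, so Bank 5 receives 4556·0.9321^4 and lends 4556·0.9321^5 ≈ 3205.5035 billion.

R3206 billion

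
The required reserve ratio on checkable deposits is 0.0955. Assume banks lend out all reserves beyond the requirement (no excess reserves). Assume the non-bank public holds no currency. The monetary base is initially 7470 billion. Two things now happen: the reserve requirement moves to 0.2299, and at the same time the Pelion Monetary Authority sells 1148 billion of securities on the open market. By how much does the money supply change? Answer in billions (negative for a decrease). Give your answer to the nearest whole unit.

Before: m₁ = 1 / (0.0955) ≈ 10.47120, MB₁ = 7470, so M₁ = 10.47120 × 7470 = 78219.864 billion.
After: m₂ = 1 / (0.2299) ≈ 4.34972, MB₂ = 7470 − 1148 = 6322, so M₂ = 4.34972 × 6322 ≈ 27498.9298 billion.
ΔM = M₂ − M₁ = 27498.9298 − 78219.864 = -50720.9342 billion.

-50721 billion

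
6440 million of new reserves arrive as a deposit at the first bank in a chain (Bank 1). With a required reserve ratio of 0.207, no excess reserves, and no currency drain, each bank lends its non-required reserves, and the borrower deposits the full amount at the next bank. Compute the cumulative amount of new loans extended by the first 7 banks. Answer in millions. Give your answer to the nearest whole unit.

Bank i lends (1 − rr)^i of the original deposit: Bank 1 lends 6440·0.7930 = 5106.9200, Bank 2 lends 6440·0.7930² ≈ 4049.7876, and so on.
Summing a geometric series: total = 6440·[0.7930·(1 − 0.7930^7) / (1 − 0.7930)] ≈ 19805.9075 million.

19806 million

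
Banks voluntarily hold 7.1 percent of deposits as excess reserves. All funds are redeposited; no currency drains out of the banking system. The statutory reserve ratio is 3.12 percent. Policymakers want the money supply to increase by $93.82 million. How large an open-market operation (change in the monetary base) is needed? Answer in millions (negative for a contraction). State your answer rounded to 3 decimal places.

The money multiplier is m = 1 / (rr + e) = 1 / (0.0312 + 0.071) ≈ 9.784736.
ΔMB = ΔM / m = (+93.82) / 9.784736 ≈ 9.5884 million.

$9.588 million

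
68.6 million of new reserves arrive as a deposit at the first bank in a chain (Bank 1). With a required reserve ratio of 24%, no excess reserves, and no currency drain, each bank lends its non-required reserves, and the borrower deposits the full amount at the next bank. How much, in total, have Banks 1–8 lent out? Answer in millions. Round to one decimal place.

Bank i lends (1 − rr)^i of the original deposit: Bank 1 lends 68.6·0.7600 = 52.1360, Bank 2 lends 68.6·0.7600² ≈ 39.6234, and so on.
Summing a geometric series: total = 68.6·[0.7600·(1 − 0.7600^8) / (1 − 0.7600)] ≈ 193.0545 million.

193.1 million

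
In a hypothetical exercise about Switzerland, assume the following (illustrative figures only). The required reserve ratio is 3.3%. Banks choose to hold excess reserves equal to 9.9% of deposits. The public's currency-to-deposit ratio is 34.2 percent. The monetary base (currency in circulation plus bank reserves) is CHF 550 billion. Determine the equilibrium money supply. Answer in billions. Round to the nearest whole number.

CHF 1557 billion

The money multiplier is m = (1 + c) / (rr + e + c) = (1 + 0.342) / (0.033 + 0.099 + 0.342) ≈ 2.8312.
So M = m × MB = 2.8312 × 550 = 1557.16 billion.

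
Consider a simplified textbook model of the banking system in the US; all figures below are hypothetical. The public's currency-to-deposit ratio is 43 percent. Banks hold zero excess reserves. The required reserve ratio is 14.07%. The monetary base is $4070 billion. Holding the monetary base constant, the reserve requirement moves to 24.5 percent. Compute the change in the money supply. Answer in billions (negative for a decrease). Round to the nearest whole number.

-1576 billion

Initially m₁ = (1 + 0.43) / (0.1407 + 0.43) ≈ 2.50569, so M₁ = 2.50569 × 4070 = 10198.1583 billion.
After the change m₂ = (1 + 0.43) / (0.245 + 0.43) ≈ 2.11852, so M₂ = 2.11852 × 4070 = 8622.3764 billion.
ΔM = M₂ − M₁ = 8622.3764 − 10198.1583 = -1575.7819 billion.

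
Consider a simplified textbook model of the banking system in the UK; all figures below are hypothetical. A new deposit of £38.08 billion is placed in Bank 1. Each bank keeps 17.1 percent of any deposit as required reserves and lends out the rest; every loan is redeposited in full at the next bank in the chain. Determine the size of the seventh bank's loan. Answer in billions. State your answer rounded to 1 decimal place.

Each bank lends a fraction (1 − rr) = 0.8290 of the deposit it receives, so Bank 7 receives 38.08·0.8290^6 and lends 38.08·0.8290^7 ≈ 10.2466 billion.

£10.2 billion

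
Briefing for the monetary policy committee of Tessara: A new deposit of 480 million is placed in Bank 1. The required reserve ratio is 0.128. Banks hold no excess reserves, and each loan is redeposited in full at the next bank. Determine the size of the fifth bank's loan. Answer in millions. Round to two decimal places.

242.00 million

Each bank lends a fraction (1 − rr) = 0.8720 of the deposit it receives, so Bank 5 receives 480·0.8720^4 and lends 480·0.8720^5 ≈ 242.0046 million.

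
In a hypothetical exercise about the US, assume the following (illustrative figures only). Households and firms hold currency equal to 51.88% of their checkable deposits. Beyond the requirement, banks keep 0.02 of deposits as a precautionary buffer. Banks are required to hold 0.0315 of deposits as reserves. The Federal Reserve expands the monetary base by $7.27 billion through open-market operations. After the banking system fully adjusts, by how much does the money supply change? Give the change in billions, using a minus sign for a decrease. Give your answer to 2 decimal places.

$19.36 billion

The money multiplier is m = (1 + c) / (rr + e + c) = (1 + 0.5188) / (0.0315 + 0.02 + 0.5188) ≈ 2.6632.
The purchase adds 7.27 billion of base, so ΔM = m × ΔMB = 2.6632 × (+7.27) ≈ 19.3615 billion.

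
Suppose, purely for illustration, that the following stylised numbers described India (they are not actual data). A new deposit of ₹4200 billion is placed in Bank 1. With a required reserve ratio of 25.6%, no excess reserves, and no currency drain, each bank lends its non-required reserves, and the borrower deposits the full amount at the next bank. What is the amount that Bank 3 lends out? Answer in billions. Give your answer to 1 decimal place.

₹1729.7 billion

Each bank lends a fraction (1 − rr) = 0.7440 of the deposit it receives, so Bank 3 receives 4200·0.7440^2 and lends 4200·0.7440^3 ≈ 1729.6893 billion.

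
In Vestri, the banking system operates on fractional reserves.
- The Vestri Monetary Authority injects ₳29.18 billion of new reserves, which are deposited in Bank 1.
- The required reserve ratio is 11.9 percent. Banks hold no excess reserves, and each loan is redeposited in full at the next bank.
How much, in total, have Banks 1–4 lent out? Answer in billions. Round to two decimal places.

₳85.89 billion

Bank i lends (1 − rr)^i of the original deposit: Bank 1 lends 29.18·0.8810 ≈ 25.7076, Bank 2 lends 29.18·0.8810² ≈ 22.6484, and so on.
Summing a geometric series: total = 29.18·[0.8810·(1 − 0.8810^4) / (1 − 0.8810)] ≈ 85.8880 billion.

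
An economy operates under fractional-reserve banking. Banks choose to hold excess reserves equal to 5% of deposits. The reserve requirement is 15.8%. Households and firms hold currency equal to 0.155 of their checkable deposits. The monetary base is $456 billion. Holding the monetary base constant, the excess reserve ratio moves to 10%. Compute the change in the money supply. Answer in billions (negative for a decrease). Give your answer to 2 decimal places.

-175.65 billion

Initially m₁ = (1 + 0.155) / (0.158 + 0.05 + 0.155) ≈ 3.181818, so M₁ = 3.181818 × 456 ≈ 1450.909 billion.
After the change m₂ = (1 + 0.155) / (0.158 + 0.1 + 0.155) ≈ 2.796610, so M₂ = 2.796610 × 456 ≈ 1275.2542 billion.
ΔM = M₂ − M₁ = 1275.2542 − 1450.909 = -175.6548 billion.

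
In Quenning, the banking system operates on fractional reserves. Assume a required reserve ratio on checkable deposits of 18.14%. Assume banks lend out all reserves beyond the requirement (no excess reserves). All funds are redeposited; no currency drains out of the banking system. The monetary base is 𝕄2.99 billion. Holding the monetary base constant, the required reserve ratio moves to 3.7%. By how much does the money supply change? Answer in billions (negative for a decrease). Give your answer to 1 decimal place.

Initially m₁ = 1 / (0.1814) ≈ 5.5127, so M₁ = 5.5127 × 2.99 ≈ 16.483 billion.
After the change m₂ = 1 / (0.037) ≈ 27.0270, so M₂ = 27.0270 × 2.99 ≈ 80.8107 billion.
ΔM = M₂ − M₁ = 80.8107 − 16.483 = 64.3277 billion.

𝕄64.3 billion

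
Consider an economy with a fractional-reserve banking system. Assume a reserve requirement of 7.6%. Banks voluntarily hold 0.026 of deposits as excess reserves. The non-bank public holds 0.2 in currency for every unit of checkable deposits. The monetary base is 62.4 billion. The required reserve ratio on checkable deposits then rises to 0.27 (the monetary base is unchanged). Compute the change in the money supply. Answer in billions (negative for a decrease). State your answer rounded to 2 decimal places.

Initially m₁ = (1 + 0.2) / (0.076 + 0.026 + 0.2) ≈ 3.97351, so M₁ = 3.97351 × 62.4 ≈ 247.947 billion.
After the change m₂ = (1 + 0.2) / (0.27 + 0.026 + 0.2) ≈ 2.41935, so M₂ = 2.41935 × 62.4 ≈ 150.9674 billion.
ΔM = M₂ − M₁ = 150.9674 − 247.947 = -96.9796 billion.

-96.98 billion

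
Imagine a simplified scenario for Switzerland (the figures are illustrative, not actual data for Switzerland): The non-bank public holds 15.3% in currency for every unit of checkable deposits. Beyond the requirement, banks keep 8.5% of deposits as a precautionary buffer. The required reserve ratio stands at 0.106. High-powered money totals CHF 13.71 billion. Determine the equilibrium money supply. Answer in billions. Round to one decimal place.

The money multiplier is m = (1 + c) / (rr + e + c) = (1 + 0.153) / (0.106 + 0.085 + 0.153) ≈ 3.3517.
So M = m × MB = 3.3517 × 13.71 ≈ 45.9518 billion.

CHF 46.0 billion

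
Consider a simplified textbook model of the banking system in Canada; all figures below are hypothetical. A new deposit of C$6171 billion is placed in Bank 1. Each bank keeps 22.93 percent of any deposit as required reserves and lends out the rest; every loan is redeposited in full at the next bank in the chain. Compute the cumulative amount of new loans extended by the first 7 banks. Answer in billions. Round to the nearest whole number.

Bank i lends (1 − rr)^i of the original deposit: Bank 1 lends 6171·0.7707 = 4755.9897, Bank 2 lends 6171·0.7707² ≈ 3665.4413, and so on.
Summing a geometric series: total = 6171·[0.7707·(1 − 0.7707^7) / (1 − 0.7707)] ≈ 17391.4225 billion.

C$17391 billion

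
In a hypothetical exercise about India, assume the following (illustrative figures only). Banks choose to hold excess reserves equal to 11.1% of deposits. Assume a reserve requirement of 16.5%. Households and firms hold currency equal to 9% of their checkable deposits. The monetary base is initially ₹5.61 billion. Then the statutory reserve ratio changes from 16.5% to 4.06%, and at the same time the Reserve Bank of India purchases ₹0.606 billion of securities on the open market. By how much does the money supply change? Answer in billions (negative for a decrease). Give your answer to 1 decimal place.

Before: m₁ = (1 + 0.09) / (0.165 + 0.111 + 0.09) ≈ 2.9781, MB₁ = 5.61, so M₁ = 2.9781 × 5.61 ≈ 16.7071 billion.
After: m₂ = (1 + 0.09) / (0.0406 + 0.111 + 0.09) ≈ 4.5116, MB₂ = 5.61 + 0.606 = 6.216, so M₂ = 4.5116 × 6.216 ≈ 28.0441 billion.
ΔM = M₂ − M₁ = 28.0441 − 16.7071 = 11.337 billion.

₹11.3 billion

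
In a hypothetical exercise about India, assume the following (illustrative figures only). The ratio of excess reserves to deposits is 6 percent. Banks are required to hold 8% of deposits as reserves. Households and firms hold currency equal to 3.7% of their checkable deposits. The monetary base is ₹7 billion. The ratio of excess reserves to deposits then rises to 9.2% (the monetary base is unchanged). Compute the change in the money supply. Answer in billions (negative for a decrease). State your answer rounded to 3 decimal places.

-6.279 billion

Initially m₁ = (1 + 0.037) / (0.08 + 0.06 + 0.037) ≈ 5.85876, so M₁ = 5.85876 × 7 ≈ 41.0113 billion.
After the change m₂ = (1 + 0.037) / (0.08 + 0.092 + 0.037) ≈ 4.96172, so M₂ = 4.96172 × 7 ≈ 34.732 billion.
ΔM = M₂ − M₁ = 34.732 − 41.0113 = -6.2793 billion.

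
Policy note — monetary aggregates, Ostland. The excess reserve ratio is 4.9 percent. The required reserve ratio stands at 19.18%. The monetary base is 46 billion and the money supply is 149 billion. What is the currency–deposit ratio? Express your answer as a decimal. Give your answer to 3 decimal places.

Using m = M/MB = 149/46 ≈ 3.239130. From m = (1 + c)/(c + rr + e), rearranging gives 1 + c = m·(c + rr + e), so c·(1 − m) = m·(rr + e) − 1.
Hence c = [m·(rr + e) − 1]/(1 − m) = [3.239130 × (0.1918 + 0.049) − 1] / (1 − 3.239130) ≈ 0.098260.

0.098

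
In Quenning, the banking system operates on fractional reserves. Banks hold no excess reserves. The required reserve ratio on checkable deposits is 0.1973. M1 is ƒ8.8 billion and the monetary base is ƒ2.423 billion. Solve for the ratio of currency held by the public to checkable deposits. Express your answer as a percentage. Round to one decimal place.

10.8%

Using m = M/MB = 8.8/2.423 ≈ 3.631861. From m = (1 + c)/(c + rr + e), rearranging gives 1 + c = m·(c + rr + e), so c·(1 − m) = m·(rr + e) − 1.
Hence c = [m·(rr + e) − 1]/(1 − m) = [3.631861 × (0.1973 + 0) − 1] / (1 − 3.631861) ≈ 0.107693.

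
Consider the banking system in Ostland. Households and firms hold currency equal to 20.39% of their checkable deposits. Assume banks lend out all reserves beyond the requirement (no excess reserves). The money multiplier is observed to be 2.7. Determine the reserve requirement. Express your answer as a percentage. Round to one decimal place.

Using m = 2.7. Since m = (1 + c)/(c + rr + e), the denominator satisfies c + rr + e = (1 + c)/m = (1 + 0.2039) / 2.7 ≈ 0.445889.
With c = 0.2039 and e = 0, the reserve requirement is 0.445889 − 0.2039 − 0 = 0.241989.

24.2%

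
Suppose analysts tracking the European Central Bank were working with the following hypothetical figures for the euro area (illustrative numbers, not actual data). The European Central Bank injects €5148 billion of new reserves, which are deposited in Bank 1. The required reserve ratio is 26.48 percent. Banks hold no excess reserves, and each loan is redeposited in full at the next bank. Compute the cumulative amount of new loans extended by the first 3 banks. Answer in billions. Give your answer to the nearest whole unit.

€8613 billion

Bank i lends (1 − rr)^i of the original deposit: Bank 1 lends 5148·0.7352 = 3784.8096, Bank 2 lends 5148·0.7352² ≈ 2782.5920, and so on.
Summing a geometric series: total = 5148·[0.7352·(1 − 0.7352^3) / (1 − 0.7352)] ≈ 8613.1633 billion.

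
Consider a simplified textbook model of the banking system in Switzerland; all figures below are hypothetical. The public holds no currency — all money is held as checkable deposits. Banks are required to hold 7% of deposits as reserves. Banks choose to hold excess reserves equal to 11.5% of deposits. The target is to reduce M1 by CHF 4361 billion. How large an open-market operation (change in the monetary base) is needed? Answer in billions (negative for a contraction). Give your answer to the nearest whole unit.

-807 billion

The money multiplier is m = 1 / (rr + e) = 1 / (0.07 + 0.115) ≈ 5.40541.
ΔMB = ΔM / m = (−4361) / 5.40541 ≈ -806.7843 billion.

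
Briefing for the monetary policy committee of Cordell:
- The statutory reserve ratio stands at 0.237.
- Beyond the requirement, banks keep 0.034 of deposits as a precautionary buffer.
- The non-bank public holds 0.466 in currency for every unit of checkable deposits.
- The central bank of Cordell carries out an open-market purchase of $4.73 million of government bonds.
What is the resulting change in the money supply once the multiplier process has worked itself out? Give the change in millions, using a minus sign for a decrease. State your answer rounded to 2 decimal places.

The money multiplier is m = (1 + c) / (rr + e + c) = (1 + 0.466) / (0.237 + 0.034 + 0.466) ≈ 1.9891.
The purchase adds 4.73 million of base, so ΔM = m × ΔMB = 1.9891 × (+4.73) ≈ 9.4084 million.

$9.41 million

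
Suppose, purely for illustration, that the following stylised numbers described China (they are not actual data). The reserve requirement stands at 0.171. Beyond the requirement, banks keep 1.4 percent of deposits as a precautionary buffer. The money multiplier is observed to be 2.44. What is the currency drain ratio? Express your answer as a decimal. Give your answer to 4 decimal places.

0.3810

Using m = 2.44. From m = (1 + c)/(c + rr + e), rearranging gives 1 + c = m·(c + rr + e), so c·(1 − m) = m·(rr + e) − 1.
Hence c = [m·(rr + e) − 1]/(1 − m) = [2.44 × (0.171 + 0.014) − 1] / (1 − 2.44) ≈ 0.380972.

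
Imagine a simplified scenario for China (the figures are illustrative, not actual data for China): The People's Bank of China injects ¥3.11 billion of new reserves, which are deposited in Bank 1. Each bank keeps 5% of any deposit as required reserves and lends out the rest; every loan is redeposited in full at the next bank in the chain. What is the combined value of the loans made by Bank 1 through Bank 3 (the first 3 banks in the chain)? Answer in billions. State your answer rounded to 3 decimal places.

Bank i lends (1 − rr)^i of the original deposit: Bank 1 lends 3.11·0.9500 = 2.9545, Bank 2 lends 3.11·0.9500² ≈ 2.8068, and so on.
Summing a geometric series: total = 3.11·[0.9500·(1 − 0.9500^3) / (1 − 0.9500)] ≈ 8.4277 billion.

¥8.428 billion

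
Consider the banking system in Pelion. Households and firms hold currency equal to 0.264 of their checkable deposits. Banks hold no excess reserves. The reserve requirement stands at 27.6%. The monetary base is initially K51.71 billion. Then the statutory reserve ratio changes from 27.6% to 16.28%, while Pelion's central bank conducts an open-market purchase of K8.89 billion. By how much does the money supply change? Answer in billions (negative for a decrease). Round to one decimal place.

K58.4 billion

Before: m₁ = (1 + 0.264) / (0.276 + 0.264) ≈ 2.3407, MB₁ = 51.71, so M₁ = 2.3407 × 51.71 ≈ 121.0376 billion.
After: m₂ = (1 + 0.264) / (0.1628 + 0.264) ≈ 2.9616, MB₂ = 51.71 + 8.89 = 60.6, so M₂ = 2.9616 × 60.6 ≈ 179.473 billion.
ΔM = M₂ − M₁ = 179.473 − 121.0376 = 58.4354 billion.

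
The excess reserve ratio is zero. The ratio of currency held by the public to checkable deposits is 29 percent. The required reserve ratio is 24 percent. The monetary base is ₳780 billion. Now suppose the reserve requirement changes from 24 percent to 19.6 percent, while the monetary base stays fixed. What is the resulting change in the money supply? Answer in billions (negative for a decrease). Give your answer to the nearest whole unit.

Initially m₁ = (1 + 0.29) / (0.24 + 0.29) ≈ 2.4340, so M₁ = 2.4340 × 780 = 1898.52 billion.
After the change m₂ = (1 + 0.29) / (0.196 + 0.29) ≈ 2.6543, so M₂ = 2.6543 × 780 = 2070.354 billion.
ΔM = M₂ − M₁ = 2070.354 − 1898.52 = 171.834 billion.

₳172 billion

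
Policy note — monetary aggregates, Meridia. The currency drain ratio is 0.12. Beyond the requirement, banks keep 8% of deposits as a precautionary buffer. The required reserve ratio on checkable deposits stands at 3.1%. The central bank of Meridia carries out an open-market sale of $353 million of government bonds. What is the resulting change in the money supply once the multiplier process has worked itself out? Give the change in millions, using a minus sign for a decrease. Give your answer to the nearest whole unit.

The money multiplier is m = (1 + c) / (rr + e + c) = (1 + 0.12) / (0.031 + 0.08 + 0.12) ≈ 4.8485.
The sale removes 353 million of base, so ΔM = m × ΔMB = 4.8485 × (−353) = -1711.5205 million.

-1712 million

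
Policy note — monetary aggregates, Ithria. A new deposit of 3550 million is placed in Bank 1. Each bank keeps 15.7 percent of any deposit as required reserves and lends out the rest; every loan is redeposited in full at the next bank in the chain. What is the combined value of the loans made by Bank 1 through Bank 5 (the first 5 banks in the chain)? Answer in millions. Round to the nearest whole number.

10946 million

Bank i lends (1 − rr)^i of the original deposit: Bank 1 lends 3550·0.8430 = 2992.6500, Bank 2 lends 3550·0.8430² ≈ 2522.8039, and so on.
Summing a geometric series: total = 3550·[0.8430·(1 − 0.8430^5) / (1 − 0.8430)] ≈ 10946.3599 million.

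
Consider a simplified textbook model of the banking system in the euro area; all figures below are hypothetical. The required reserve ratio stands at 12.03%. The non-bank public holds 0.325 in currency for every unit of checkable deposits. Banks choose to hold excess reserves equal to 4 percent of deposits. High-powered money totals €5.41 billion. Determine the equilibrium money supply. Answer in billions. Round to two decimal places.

The money multiplier is m = (1 + c) / (rr + e + c) = (1 + 0.325) / (0.1203 + 0.04 + 0.325) ≈ 2.7303.
So M = m × MB = 2.7303 × 5.41 ≈ 14.7709 billion.

€14.77 billion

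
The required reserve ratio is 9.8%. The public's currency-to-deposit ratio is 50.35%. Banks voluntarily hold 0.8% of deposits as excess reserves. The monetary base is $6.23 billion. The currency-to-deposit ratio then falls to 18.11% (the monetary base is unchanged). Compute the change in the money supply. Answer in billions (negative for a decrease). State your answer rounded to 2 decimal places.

Initially m₁ = (1 + 0.5035) / (0.098 + 0.008 + 0.5035) ≈ 2.4668, so M₁ = 2.4668 × 6.23 ≈ 15.3682 billion.
After the change m₂ = (1 + 0.1811) / (0.098 + 0.008 + 0.1811) ≈ 4.1139, so M₂ = 4.1139 × 6.23 ≈ 25.6296 billion.
ΔM = M₂ − M₁ = 25.6296 − 15.3682 = 10.2614 billion.

$10.26 billion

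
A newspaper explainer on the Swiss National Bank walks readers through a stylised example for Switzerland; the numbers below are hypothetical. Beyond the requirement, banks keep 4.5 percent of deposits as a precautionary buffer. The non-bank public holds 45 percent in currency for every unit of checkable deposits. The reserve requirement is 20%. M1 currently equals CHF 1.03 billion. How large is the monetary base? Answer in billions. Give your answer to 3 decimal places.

CHF 0.494 billion

The money multiplier is m = (1 + c) / (rr + e + c) = (1 + 0.45) / (0.2 + 0.045 + 0.45) ≈ 2.08633.
MB = M / m = 1.03 / 2.08633 ≈ 0.4937 billion.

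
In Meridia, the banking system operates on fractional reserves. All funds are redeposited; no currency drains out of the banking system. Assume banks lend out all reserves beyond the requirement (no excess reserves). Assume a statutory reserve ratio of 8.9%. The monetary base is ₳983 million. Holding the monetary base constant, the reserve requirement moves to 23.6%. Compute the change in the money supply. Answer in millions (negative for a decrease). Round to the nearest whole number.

-6880 million

Initially m₁ = 1 / (0.089) ≈ 11.2360, so M₁ = 11.2360 × 983 = 11044.988 million.
After the change m₂ = 1 / (0.236) ≈ 4.2373, so M₂ = 4.2373 × 983 = 4165.2659 million.
ΔM = M₂ − M₁ = 4165.2659 − 11044.988 = -6879.7221 million.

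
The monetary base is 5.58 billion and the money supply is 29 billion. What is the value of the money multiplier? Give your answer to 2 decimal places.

The money multiplier is m = M / MB = 29 / 5.58 ≈ 5.19713.

5.20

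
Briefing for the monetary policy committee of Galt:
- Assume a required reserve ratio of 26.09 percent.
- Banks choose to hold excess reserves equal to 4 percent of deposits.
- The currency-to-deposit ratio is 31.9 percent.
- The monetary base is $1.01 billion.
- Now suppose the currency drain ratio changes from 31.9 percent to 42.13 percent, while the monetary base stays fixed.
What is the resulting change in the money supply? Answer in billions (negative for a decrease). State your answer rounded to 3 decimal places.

-0.161 billion

Initially m₁ = (1 + 0.319) / (0.2609 + 0.04 + 0.319) ≈ 2.12776, so M₁ = 2.12776 × 1.01 ≈ 2.149 billion.
After the change m₂ = (1 + 0.4213) / (0.2609 + 0.04 + 0.4213) ≈ 1.96801, so M₂ = 1.96801 × 1.01 ≈ 1.9877 billion.
ΔM = M₂ − M₁ = 1.9877 − 2.149 = -0.1613 billion.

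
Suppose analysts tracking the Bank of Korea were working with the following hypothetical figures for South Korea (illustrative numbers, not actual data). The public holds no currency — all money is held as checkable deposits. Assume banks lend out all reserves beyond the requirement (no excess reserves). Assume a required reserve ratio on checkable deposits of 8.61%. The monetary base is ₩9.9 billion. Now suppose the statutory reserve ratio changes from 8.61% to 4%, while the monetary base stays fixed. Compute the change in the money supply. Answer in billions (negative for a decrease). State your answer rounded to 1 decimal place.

₩132.5 billion

Initially m₁ = 1 / (0.0861) ≈ 11.6144, so M₁ = 11.6144 × 9.9 ≈ 114.9826 billion.
After the change m₂ = 1 / (0.04) = 25, so M₂ = 25 × 9.9 = 247.5 billion.
ΔM = M₂ − M₁ = 247.5 − 114.9826 = 132.5174 billion.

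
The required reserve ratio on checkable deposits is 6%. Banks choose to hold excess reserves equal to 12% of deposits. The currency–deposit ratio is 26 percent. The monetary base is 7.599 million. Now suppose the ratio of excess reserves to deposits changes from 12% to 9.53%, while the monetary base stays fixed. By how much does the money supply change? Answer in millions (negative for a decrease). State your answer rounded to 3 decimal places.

Initially m₁ = (1 + 0.26) / (0.06 + 0.12 + 0.26) ≈ 2.86364, so M₁ = 2.86364 × 7.599 ≈ 21.7608 million.
After the change m₂ = (1 + 0.26) / (0.06 + 0.0953 + 0.26) ≈ 3.03395, so M₂ = 3.03395 × 7.599 ≈ 23.055 million.
ΔM = M₂ − M₁ = 23.055 − 21.7608 = 1.2942 million.

1.294 million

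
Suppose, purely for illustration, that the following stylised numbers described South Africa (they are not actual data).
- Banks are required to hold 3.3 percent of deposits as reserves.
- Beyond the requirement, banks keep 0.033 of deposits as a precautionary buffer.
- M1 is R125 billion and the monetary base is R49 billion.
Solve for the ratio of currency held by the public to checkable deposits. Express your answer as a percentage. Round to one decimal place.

53.6%

Using m = M/MB = 125/49 ≈ 2.551020. From m = (1 + c)/(c + rr + e), rearranging gives 1 + c = m·(c + rr + e), so c·(1 − m) = m·(rr + e) − 1.
Hence c = [m·(rr + e) − 1]/(1 − m) = [2.551020 × (0.033 + 0.033) − 1] / (1 − 2.551020) ≈ 0.536184.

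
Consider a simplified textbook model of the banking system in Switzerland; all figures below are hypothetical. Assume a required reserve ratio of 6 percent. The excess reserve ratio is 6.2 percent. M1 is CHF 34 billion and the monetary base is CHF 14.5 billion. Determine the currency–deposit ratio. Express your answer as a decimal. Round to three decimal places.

0.531

Using m = M/MB = 34/14.5 ≈ 2.344828. From m = (1 + c)/(c + rr + e), rearranging gives 1 + c = m·(c + rr + e), so c·(1 − m) = m·(rr + e) − 1.
Hence c = [m·(rr + e) − 1]/(1 − m) = [2.344828 × (0.06 + 0.062) − 1] / (1 − 2.344828) ≈ 0.530872.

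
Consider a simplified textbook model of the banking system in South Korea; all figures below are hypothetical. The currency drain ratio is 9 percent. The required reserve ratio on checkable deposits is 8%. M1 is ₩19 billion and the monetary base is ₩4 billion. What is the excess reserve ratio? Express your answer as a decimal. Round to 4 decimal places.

Using m = M/MB = 19/4 = 4.750000. Since m = (1 + c)/(c + rr + e), the denominator satisfies c + rr + e = (1 + c)/m = (1 + 0.09) / 4.750000 ≈ 0.229474.
With c = 0.09 and rr = 0.08, the excess reserve ratio is 0.229474 − 0.09 − 0.08 = 0.059474.

0.0595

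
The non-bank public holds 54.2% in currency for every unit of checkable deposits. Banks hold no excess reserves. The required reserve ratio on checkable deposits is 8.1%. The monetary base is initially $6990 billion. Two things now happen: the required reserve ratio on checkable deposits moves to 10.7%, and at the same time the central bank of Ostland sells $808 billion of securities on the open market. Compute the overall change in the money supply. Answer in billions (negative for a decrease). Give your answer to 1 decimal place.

Before: m₁ = (1 + 0.542) / (0.081 + 0.542) ≈ 2.475120, MB₁ = 6990, so M₁ = 2.475120 × 6990 = 17301.0888 billion.
After: m₂ = (1 + 0.542) / (0.107 + 0.542) ≈ 2.375963, MB₂ = 6990 − 808 = 6182, so M₂ = 2.375963 × 6182 ≈ 14688.2033 billion.
ΔM = M₂ − M₁ = 14688.2033 − 17301.0888 = -2612.8855 billion.

-2612.9 billion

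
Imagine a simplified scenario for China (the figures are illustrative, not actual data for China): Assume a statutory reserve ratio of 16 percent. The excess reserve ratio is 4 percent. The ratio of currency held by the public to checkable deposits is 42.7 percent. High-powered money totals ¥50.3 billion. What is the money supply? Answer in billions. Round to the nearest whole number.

The money multiplier is m = (1 + c) / (rr + e + c) = (1 + 0.427) / (0.16 + 0.04 + 0.427) ≈ 2.2759.
So M = m × MB = 2.2759 × 50.3 ≈ 114.4778 billion.

¥114 billion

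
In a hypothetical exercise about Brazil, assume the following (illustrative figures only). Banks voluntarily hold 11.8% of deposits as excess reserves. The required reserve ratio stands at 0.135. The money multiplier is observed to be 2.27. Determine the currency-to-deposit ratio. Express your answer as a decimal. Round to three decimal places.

Using m = 2.27. From m = (1 + c)/(c + rr + e), rearranging gives 1 + c = m·(c + rr + e), so c·(1 − m) = m·(rr + e) − 1.
Hence c = [m·(rr + e) − 1]/(1 − m) = [2.27 × (0.135 + 0.118) − 1] / (1 − 2.27) ≈ 0.335189.

0.335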